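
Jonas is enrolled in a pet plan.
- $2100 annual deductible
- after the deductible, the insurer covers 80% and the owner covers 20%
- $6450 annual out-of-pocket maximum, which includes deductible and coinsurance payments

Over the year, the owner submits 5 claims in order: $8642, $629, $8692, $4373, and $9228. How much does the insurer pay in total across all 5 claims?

#1 ($8642): $2100 to deductible, leaving $6542; coinsurance $6542 × 20% = $1308.40. Owner pays $3408.40; OOP now $3408.40. Insurer: $8642 − $3408.40 = $5233.60.
#2 ($629): deductible already satisfied, so owner's share is 20% × $629 = $125.80. Owner owes $125.80 (running OOP $3534.20). Plan pays $629 − $125.80 = $503.20.
#3 ($8692): deductible met; 20% of $8692 = $1738.40. Cost to owner: $1738.40. OOP to date $5272.60. Plan pays $8692 − $1738.40 = $6953.60.
#4 ($4373): deductible already satisfied, so owner's share is 20% × $4373 = $874.60. Owner pays $874.60; OOP now $6147.20. Insurer: $4373 − $874.60 = $3498.40.
#5 ($9228): 20% coinsurance on $9228 = $1845.60. Adding that to $6147.20 gives $7992.80, past the $6450 cap; owner pays only $6450 − $6147.20 = $302.80. Insurer: $9228 − $302.80 = $8925.20.
Insurer total = bills − owner's total = $31564 − $6450 = $25114.

$25114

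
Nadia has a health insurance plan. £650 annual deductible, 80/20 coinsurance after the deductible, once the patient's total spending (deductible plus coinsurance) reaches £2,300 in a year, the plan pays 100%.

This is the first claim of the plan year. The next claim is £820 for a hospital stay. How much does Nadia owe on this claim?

£684

Deductible not yet touched, so the first £650 of the bill goes to the deductible.
After the £650 deductible portion, £820 − £650 = £170 is subject to coinsurance.
20% of £170 = £34 falls to the patient.
That puts the patient's cost at £650 + £34 = £684 before any cap.
Year-to-date out-of-pocket becomes £0 + £684 = £684, still under the £2,300 maximum, so no cap applies.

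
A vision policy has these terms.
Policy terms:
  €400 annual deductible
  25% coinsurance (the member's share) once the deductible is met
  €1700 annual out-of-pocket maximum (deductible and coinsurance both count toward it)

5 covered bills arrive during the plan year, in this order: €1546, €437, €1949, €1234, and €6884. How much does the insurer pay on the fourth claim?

#1 (€1546): deductible takes €400, €1146 remains; coinsurance €1146 × 25% = €286.50. Member owes €686.50 (running OOP €686.50). Plan pays €1546 − €686.50 = €859.50.
#2 (€437): 25% coinsurance on €437 = €109.25. Cost to member: €109.25. OOP to date €795.75. Insurer: €437 − €109.25 = €327.75.
#3 (€1949): 25% coinsurance on €1949 = €487.25. Cost to member: €487.25. OOP to date €1283. Insurer: €1949 − €487.25 = €1461.75.
#4 (€1234): deductible met; 25% of €1234 = €308.50. Member pays €308.50; OOP now €1591.50. Plan pays €1234 − €308.50 = €925.50.

€925.50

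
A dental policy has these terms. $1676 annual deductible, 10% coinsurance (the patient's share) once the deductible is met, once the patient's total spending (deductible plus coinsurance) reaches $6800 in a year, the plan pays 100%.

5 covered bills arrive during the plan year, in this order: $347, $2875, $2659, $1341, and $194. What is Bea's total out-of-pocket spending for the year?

$2250

#1 ($347): all of it applies to the deductible. Cost to patient: $347. OOP to date $347.
#2 ($2875): $1329 to deductible, leaving $1546; 10% of $1546 = $154.60. Patient owes $1483.60 (running OOP $1830.60).
#3 ($2659): deductible already satisfied, so patient's share is 10% × $2659 = $265.90. Cost to patient: $265.90. OOP to date $2096.50.
#4 ($1341): deductible already satisfied, so patient's share is 10% × $1341 = $134.10. Patient pays $134.10; OOP now $2230.60.
#5 ($194): deductible already satisfied, so patient's share is 10% × $194 = $19.40. Patient pays $19.40; OOP now $2250.
Total paid by the patient: $347 + $1483.60 + $265.90 + $134.10 + $19.40 = $2250.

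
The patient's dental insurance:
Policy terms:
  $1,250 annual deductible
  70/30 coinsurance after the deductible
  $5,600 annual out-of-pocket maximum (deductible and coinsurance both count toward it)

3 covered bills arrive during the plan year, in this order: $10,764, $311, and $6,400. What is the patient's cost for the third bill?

Bill 1, $10,764: $1,250 to deductible, leaving $9,514; coinsurance $9,514 × 30% = $2,854.20. Cost to patient: $4,104.20. OOP to date $4,104.20.
Bill 2, $311: 30% coinsurance on $311 = $93.30. Patient owes $93.30 (running OOP $4,197.50).
Bill 3, $6,400: 30% coinsurance on $6,400 = $1,920. OOP would hit $6,117.50 > $5,600, so the cap limits the patient to $5,600 − $4,197.50 = $1,402.50.

$1,402.50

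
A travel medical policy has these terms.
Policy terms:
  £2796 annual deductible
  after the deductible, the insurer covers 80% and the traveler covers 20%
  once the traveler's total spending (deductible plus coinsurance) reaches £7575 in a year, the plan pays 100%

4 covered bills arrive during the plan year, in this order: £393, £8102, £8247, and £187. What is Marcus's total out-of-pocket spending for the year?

£5622.60

Claim 1 — £393: fully absorbed by the deductible. Traveler owes £393 (running OOP £393).
Claim 2 — £8102: £2403 to deductible, leaving £5699; traveler's 20% is £1139.80. Cost to traveler: £3542.80. OOP to date £3935.80.
Claim 3 — £8247: 20% coinsurance on £8247 = £1649.40. Traveler pays £1649.40; OOP now £5585.20.
Claim 4 — £187: deductible met; 20% of £187 = £37.40. Cost to traveler: £37.40. OOP to date £5622.60.
Total paid by the traveler: £393 + £3542.80 + £1649.40 + £37.40 = £5622.60.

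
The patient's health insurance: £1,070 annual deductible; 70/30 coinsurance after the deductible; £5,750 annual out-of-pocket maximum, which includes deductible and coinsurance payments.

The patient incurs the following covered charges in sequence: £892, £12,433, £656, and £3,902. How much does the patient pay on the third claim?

£196.80

Bill 1, £892: fully absorbed by the deductible. Patient pays £892; OOP now £892.
Bill 2, £12,433: £178 to deductible, leaving £12,255; coinsurance £12,255 × 30% = £3,676.50. Patient pays £3,854.50; OOP now £4,746.50.
Bill 3, £656: 30% coinsurance on £656 = £196.80. Patient pays £196.80; OOP now £4,943.30.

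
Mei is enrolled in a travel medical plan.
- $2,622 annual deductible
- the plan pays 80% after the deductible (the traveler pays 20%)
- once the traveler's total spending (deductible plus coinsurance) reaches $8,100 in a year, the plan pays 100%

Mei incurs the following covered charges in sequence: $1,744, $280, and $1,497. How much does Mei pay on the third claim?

Bill 1, $1,744: all of it applies to the deductible. Traveler owes $1,744 (running OOP $1,744).
Bill 2, $280: entire amount goes to the deductible. Traveler pays $280; OOP now $2,024.
Bill 3, $1,497: $598 to deductible, leaving $899; traveler's 20% is $179.80. Traveler owes $777.80 (running OOP $2,801.80).

$777.80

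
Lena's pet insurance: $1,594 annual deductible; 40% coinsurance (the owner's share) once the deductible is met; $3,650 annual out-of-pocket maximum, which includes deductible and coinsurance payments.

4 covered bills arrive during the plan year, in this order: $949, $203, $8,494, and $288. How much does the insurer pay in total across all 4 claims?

Claim 1 ($949): fully absorbed by the deductible. Owner pays $949; OOP now $949. Plan pays $949 − $949 = $0.
Claim 2 ($203): all of it applies to the deductible. Owner pays $203; OOP now $1,152. Insurer: $203 − $203 = $0.
Claim 3 ($8,494): deductible takes $442, $8,052 remains; coinsurance $8,052 × 40% = $3,220.80. Claim cost before the cap: $442 + $3,220.80 = $3,662.80. Adding that to $1,152 gives $4,814.80, past the $3,650 cap; owner pays only $3,650 − $1,152 = $2,498. Insurer: $8,494 − $2,498 = $5,996.
Claim 4 ($288): 40% coinsurance on $288 = $115.20. Adding that to $3,650 gives $3,765.20, past the $3,650 cap; owner pays only $3,650 − $3,650 = $0. Insurer: $288 − $0 = $288.
Insurer total = bills − owner's total = $9,934 − $3,650 = $6,284.

$6,284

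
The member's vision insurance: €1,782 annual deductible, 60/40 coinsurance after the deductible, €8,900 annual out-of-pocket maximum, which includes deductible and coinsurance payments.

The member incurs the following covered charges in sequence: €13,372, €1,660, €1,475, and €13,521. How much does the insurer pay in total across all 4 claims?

€21,128

Claim 1 — €13,372: €1,782 to deductible, leaving €11,590; member's 40% is €4,636. Member pays €6,418; OOP now €6,418. Insurer: €13,372 − €6,418 = €6,954.
Claim 2 — €1,660: 40% coinsurance on €1,660 = €664. Member pays €664; OOP now €7,082. Plan pays €1,660 − €664 = €996.
Claim 3 — €1,475: 40% coinsurance on €1,475 = €590. Member pays €590; OOP now €7,672. Insurer: €1,475 − €590 = €885.
Claim 4 — €13,521: deductible met; 40% of €13,521 = €5,408.40. Adding that to €7,672 gives €13,080.40, past the €8,900 cap; member pays only €8,900 − €7,672 = €1,228. Plan pays €13,521 − €1,228 = €12,293.
Insurer total: €6,954 + €996 + €885 + €12,293 = €21,128.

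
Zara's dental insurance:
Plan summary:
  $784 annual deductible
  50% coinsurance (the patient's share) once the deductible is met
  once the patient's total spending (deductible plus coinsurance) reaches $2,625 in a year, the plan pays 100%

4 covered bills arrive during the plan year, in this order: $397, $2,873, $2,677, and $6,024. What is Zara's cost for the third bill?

Claim 1 — $397: entire amount goes to the deductible. Patient pays $397; OOP now $397.
Claim 2 — $2,873: $387 finishes the deductible; $2,486 goes to coinsurance; coinsurance $2,486 × 50% = $1,243. Patient pays $1,630; OOP now $2,027.
Claim 3 — $2,677: 50% coinsurance on $2,677 = $1,338.50. OOP would hit $3,365.50 > $2,625, so the cap limits the patient to $2,625 − $2,027 = $598.

$598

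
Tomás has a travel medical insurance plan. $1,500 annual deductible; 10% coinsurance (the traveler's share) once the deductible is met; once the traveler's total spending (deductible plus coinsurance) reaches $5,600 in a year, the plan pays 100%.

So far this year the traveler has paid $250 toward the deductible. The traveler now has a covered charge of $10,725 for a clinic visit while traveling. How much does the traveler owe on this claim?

Remaining deductible: $1,500 − $250 = $1,250.
After the $1,250 deductible portion, $10,725 − $1,250 = $9,475 is subject to coinsurance.
Coinsurance: $9,475 × 10% = $947.50.
Traveler responsibility before any cap: $1,250 + $947.50 = $2,197.50.
Total out-of-pocket so far would be $250 + $2,197.50 = $2,447.50, below the $5,600 cap — no reduction.

$2,197.50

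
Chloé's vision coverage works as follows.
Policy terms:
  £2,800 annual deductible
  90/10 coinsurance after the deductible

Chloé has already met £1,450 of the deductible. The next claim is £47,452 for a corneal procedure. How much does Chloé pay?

£5,960.20

Deductible still to meet: £2,800 − £1,450 = £1,350.
The remaining £46,102 (= £47,452 − £1,350) moves to coinsurance.
Coinsurance: £46,102 × 10% = £4,610.20.
So the member owes £1,350 + £4,610.20 = £5,960.20.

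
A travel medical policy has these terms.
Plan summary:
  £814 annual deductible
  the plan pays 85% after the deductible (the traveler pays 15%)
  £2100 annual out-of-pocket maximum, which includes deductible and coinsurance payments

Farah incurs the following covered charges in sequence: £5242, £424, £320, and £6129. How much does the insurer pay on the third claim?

#1 (£5242): £814 to deductible, leaving £4428; coinsurance £4428 × 15% = £664.20. Cost to traveler: £1478.20. OOP to date £1478.20. Insurer: £5242 − £1478.20 = £3763.80.
#2 (£424): deductible already satisfied, so traveler's share is 15% × £424 = £63.60. Traveler owes £63.60 (running OOP £1541.80). Insurer: £424 − £63.60 = £360.40.
#3 (£320): deductible met; 15% of £320 = £48. Traveler owes £48 (running OOP £1589.80). Plan pays £320 − £48 = £272.

£272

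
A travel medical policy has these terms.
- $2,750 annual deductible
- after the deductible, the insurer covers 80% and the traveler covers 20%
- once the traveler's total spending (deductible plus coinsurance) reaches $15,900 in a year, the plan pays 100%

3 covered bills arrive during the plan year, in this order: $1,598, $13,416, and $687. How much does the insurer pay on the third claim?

$549.60

Claim 1 ($1,598): all of it applies to the deductible. Cost to traveler: $1,598. OOP to date $1,598. Insurer: $1,598 − $1,598 = $0.
Claim 2 ($13,416): deductible takes $1,152, $12,264 remains; coinsurance $12,264 × 20% = $2,452.80. Traveler owes $3,604.80 (running OOP $5,202.80). Insurer: $13,416 − $3,604.80 = $9,811.20.
Claim 3 ($687): deductible met; 20% of $687 = $137.40. Traveler pays $137.40; OOP now $5,340.20. Plan pays $687 − $137.40 = $549.60.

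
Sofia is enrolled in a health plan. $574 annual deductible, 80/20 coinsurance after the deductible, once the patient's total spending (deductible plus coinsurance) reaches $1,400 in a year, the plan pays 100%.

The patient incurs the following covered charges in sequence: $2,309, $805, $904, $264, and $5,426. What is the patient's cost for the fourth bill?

Claim 1 — $2,309: $574 to deductible, leaving $1,735; 20% of $1,735 = $347. Patient pays $921; OOP now $921.
Claim 2 — $805: deductible already satisfied, so patient's share is 20% × $805 = $161. Cost to patient: $161. OOP to date $1,082.
Claim 3 — $904: 20% coinsurance on $904 = $180.80. Patient pays $180.80; OOP now $1,262.80.
Claim 4 — $264: deductible already satisfied, so patient's share is 20% × $264 = $52.80. Cost to patient: $52.80. OOP to date $1,315.60.

$52.80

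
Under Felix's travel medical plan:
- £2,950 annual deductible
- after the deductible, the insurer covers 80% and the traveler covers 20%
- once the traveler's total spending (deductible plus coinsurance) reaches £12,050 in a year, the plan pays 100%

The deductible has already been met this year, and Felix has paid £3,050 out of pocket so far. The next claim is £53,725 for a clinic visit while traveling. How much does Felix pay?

£9,000

With the deductible met, the entire £53,725 is subject to coinsurance.
Traveler's 20% share of £53,725 is £10,745.
Adding £10,745 to the £3,050 already spent would give £13,795, which exceeds the £12,050 cap; the traveler pays just £12,050 − £3,050 = £9,000.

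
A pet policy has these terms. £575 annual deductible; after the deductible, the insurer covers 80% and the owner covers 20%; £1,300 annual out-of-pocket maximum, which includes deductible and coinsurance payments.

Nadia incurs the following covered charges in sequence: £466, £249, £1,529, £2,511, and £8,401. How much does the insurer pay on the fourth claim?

£2,119.80

Claim 1 — £466: fully absorbed by the deductible. Cost to owner: £466. OOP to date £466. Plan pays £466 − £466 = £0.
Claim 2 — £249: deductible takes £109, £140 remains; coinsurance £140 × 20% = £28. Owner owes £137 (running OOP £603). Plan pays £249 − £137 = £112.
Claim 3 — £1,529: deductible already satisfied, so owner's share is 20% × £1,529 = £305.80. Owner pays £305.80; OOP now £908.80. Insurer: £1,529 − £305.80 = £1,223.20.
Claim 4 — £2,511: deductible already satisfied, so owner's share is 20% × £2,511 = £502.20. Adding that to £908.80 gives £1,411, past the £1,300 cap; owner pays only £1,300 − £908.80 = £391.20. Plan pays £2,511 − £391.20 = £2,119.80.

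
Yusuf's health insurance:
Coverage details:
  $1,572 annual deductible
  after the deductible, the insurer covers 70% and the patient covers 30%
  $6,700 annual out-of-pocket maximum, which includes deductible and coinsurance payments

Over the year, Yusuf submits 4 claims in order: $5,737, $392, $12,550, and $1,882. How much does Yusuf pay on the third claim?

$3,760.90

Bill 1, $5,737: deductible takes $1,572, $4,165 remains; patient's 30% is $1,249.50. Cost to patient: $2,821.50. OOP to date $2,821.50.
Bill 2, $392: 30% coinsurance on $392 = $117.60. Patient owes $117.60 (running OOP $2,939.10).
Bill 3, $12,550: deductible met; 30% of $12,550 = $3,765. That would push OOP to $6,704.10, over the $6,700 cap, so patient pays $6,700 − $2,939.10 = $3,760.90.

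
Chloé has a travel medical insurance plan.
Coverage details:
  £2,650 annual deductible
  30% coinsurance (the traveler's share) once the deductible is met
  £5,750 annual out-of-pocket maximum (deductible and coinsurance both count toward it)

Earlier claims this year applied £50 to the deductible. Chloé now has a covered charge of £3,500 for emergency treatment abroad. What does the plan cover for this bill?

£630

Remaining deductible: £2,650 − £50 = £2,600.
The remaining £900 (= £3,500 − £2,600) moves to coinsurance.
Traveler's 30% share of £900 is £270.
Traveler responsibility before any cap: £2,600 + £270 = £2,870.
Year-to-date out-of-pocket becomes £50 + £2,870 = £2,920, still under the £5,750 maximum, so no cap applies.
The insurer covers the remainder: £3,500 − £2,870 = £630.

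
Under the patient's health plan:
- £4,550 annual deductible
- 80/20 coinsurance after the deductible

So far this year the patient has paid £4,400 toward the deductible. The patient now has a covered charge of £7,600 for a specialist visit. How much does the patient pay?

£1,640

Remaining deductible: £4,550 − £4,400 = £150.
After the £150 deductible portion, £7,600 − £150 = £7,450 is subject to coinsurance.
20% of £7,450 = £1,490 falls to the patient.
Patient responsibility: £150 + £1,490 = £1,640.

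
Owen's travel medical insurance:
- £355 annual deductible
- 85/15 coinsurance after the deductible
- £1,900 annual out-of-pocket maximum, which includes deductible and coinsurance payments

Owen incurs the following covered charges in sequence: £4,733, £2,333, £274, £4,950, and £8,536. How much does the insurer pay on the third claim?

#1 (£4,733): £355 finishes the deductible; £4,378 goes to coinsurance; coinsurance £4,378 × 15% = £656.70. Traveler owes £1,011.70 (running OOP £1,011.70). Insurer: £4,733 − £1,011.70 = £3,721.30.
#2 (£2,333): deductible met; 15% of £2,333 = £349.95. Traveler pays £349.95; OOP now £1,361.65. Insurer: £2,333 − £349.95 = £1,983.05.
#3 (£274): deductible met; 15% of £274 = £41.10. Traveler owes £41.10 (running OOP £1,402.75). Plan pays £274 − £41.10 = £232.90.

£232.90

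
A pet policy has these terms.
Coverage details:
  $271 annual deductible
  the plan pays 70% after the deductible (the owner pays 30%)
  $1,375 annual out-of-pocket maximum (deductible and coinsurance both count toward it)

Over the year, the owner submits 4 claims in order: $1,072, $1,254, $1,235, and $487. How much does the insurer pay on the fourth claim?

$370

Claim 1 ($1,072): $271 finishes the deductible; $801 goes to coinsurance; coinsurance $801 × 30% = $240.30. Owner pays $511.30; OOP now $511.30. Plan pays $1,072 − $511.30 = $560.70.
Claim 2 ($1,254): deductible met; 30% of $1,254 = $376.20. Owner owes $376.20 (running OOP $887.50). Plan pays $1,254 − $376.20 = $877.80.
Claim 3 ($1,235): deductible already satisfied, so owner's share is 30% × $1,235 = $370.50. Owner pays $370.50; OOP now $1,258. Insurer: $1,235 − $370.50 = $864.50.
Claim 4 ($487): deductible already satisfied, so owner's share is 30% × $487 = $146.10. Adding that to $1,258 gives $1,404.10, past the $1,375 cap; owner pays only $1,375 − $1,258 = $117. Plan pays $487 − $117 = $370.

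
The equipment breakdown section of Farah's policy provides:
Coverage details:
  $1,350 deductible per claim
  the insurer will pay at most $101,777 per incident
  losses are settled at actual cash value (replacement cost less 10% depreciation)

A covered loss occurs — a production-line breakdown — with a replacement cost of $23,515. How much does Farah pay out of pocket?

Actual cash value after 10% depreciation: $23,515 × 90% = $21,163.50.
Less the $1,350 deductible: $21,163.50 − $1,350 = $19,813.50.
That's under the $101,777 cap, so the insurer reimburses the full $19,813.50.
The business owner bears the rest of the original loss: $23,515 − $19,813.50 = $3,701.50.

$3,701.50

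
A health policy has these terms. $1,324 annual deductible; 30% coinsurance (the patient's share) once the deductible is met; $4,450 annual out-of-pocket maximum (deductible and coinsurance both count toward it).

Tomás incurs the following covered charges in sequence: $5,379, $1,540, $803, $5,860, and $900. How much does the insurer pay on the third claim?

$562.10

Claim 1 — $5,379: deductible takes $1,324, $4,055 remains; 30% of $4,055 = $1,216.50. Cost to patient: $2,540.50. OOP to date $2,540.50. Plan pays $5,379 − $2,540.50 = $2,838.50.
Claim 2 — $1,540: 30% coinsurance on $1,540 = $462. Cost to patient: $462. OOP to date $3,002.50. Insurer: $1,540 − $462 = $1,078.
Claim 3 — $803: deductible met; 30% of $803 = $240.90. Patient pays $240.90; OOP now $3,243.40. Plan pays $803 − $240.90 = $562.10.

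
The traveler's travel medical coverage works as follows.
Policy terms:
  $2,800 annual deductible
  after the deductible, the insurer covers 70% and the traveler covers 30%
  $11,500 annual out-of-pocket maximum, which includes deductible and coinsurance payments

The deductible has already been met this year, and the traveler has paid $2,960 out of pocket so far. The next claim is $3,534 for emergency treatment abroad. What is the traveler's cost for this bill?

$1,060.20

The deductible is already satisfied, so the full bill goes to coinsurance.
Coinsurance: $3,534 × 30% = $1,060.20.
Cumulative spending $2,960 + $1,060.20 = $4,020.20 stays under the $11,500 maximum.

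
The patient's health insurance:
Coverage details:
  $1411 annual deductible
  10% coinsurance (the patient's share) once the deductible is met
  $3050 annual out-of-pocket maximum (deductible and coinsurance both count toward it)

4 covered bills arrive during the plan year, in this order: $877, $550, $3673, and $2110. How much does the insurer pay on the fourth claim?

$1899

Bill 1, $877: all of it applies to the deductible. Cost to patient: $877. OOP to date $877. Plan pays $877 − $877 = $0.
Bill 2, $550: $534 to deductible, leaving $16; patient's 10% is $1.60. Patient pays $535.60; OOP now $1412.60. Insurer: $550 − $535.60 = $14.40.
Bill 3, $3673: deductible met; 10% of $3673 = $367.30. Patient pays $367.30; OOP now $1779.90. Plan pays $3673 − $367.30 = $3305.70.
Bill 4, $2110: deductible already satisfied, so patient's share is 10% × $2110 = $211. Patient owes $211 (running OOP $1990.90). Plan pays $2110 − $211 = $1899.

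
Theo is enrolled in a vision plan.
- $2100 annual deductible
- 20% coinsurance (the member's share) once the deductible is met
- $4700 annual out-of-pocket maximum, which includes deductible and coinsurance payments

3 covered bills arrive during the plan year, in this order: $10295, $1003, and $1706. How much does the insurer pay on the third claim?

$1364.80

Claim 1 ($10295): $2100 to deductible, leaving $8195; member's 20% is $1639. Cost to member: $3739. OOP to date $3739. Plan pays $10295 − $3739 = $6556.
Claim 2 ($1003): 20% coinsurance on $1003 = $200.60. Member pays $200.60; OOP now $3939.60. Insurer: $1003 − $200.60 = $802.40.
Claim 3 ($1706): deductible already satisfied, so member's share is 20% × $1706 = $341.20. Member owes $341.20 (running OOP $4280.80). Insurer: $1706 − $341.20 = $1364.80.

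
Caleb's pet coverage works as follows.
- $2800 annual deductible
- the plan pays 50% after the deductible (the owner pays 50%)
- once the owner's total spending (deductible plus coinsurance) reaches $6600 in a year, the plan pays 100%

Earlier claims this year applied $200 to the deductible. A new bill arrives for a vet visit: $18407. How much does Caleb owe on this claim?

Deductible still to meet: $2800 − $200 = $2600.
The remaining $15807 (= $18407 − $2600) moves to coinsurance.
50% of $15807 = $7903.50 falls to the owner.
Owner responsibility before any cap: $2600 + $7903.50 = $10503.50.
That would bring total out-of-pocket to $10703.50, past the $6600 cap. The owner is capped at $6600 − $200 = $6400 on this claim.

$6400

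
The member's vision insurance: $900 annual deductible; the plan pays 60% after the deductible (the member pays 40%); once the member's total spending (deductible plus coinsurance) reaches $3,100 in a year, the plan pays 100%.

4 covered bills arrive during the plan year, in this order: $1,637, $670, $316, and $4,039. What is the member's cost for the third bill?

Bill 1, $1,637: $900 to deductible, leaving $737; 40% of $737 = $294.80. Cost to member: $1,194.80. OOP to date $1,194.80.
Bill 2, $670: 40% coinsurance on $670 = $268. Member owes $268 (running OOP $1,462.80).
Bill 3, $316: deductible already satisfied, so member's share is 40% × $316 = $126.40. Member owes $126.40 (running OOP $1,589.20).

$126.40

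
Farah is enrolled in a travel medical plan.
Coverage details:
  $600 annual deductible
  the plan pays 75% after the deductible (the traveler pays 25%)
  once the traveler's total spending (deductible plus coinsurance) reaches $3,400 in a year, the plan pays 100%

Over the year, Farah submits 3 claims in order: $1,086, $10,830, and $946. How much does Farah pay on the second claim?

Claim 1 ($1,086): $600 finishes the deductible; $486 goes to coinsurance; 25% of $486 = $121.50. Traveler owes $721.50 (running OOP $721.50).
Claim 2 ($10,830): deductible already satisfied, so traveler's share is 25% × $10,830 = $2,707.50. That would push OOP to $3,429, over the $3,400 cap, so traveler pays $3,400 − $721.50 = $2,678.50.

$2,678.50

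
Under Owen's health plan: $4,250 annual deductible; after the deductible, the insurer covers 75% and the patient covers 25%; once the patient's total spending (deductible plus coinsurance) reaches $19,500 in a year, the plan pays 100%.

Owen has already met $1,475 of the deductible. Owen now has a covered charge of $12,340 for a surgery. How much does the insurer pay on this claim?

$1,475 of the $4,250 deductible is already met, leaving $2,775.
After the $2,775 deductible portion, $12,340 − $2,775 = $9,565 is subject to coinsurance.
25% of $9,565 = $2,391.25 falls to the patient.
Patient responsibility before any cap: $2,775 + $2,391.25 = $5,166.25.
Year-to-date out-of-pocket becomes $1,475 + $5,166.25 = $6,641.25, still under the $19,500 maximum, so no cap applies.
The plan picks up $12,340 − $5,166.25 = $7,173.75.

$7,173.75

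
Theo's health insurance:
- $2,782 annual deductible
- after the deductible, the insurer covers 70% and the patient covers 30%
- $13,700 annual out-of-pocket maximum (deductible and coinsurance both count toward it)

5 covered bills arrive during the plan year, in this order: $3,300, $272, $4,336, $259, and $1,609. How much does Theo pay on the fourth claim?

Claim 1 — $3,300: $2,782 to deductible, leaving $518; patient's 30% is $155.40. Cost to patient: $2,937.40. OOP to date $2,937.40.
Claim 2 — $272: deductible already satisfied, so patient's share is 30% × $272 = $81.60. Cost to patient: $81.60. OOP to date $3,019.
Claim 3 — $4,336: deductible met; 30% of $4,336 = $1,300.80. Patient pays $1,300.80; OOP now $4,319.80.
Claim 4 — $259: deductible met; 30% of $259 = $77.70. Patient owes $77.70 (running OOP $4,397.50).

$77.70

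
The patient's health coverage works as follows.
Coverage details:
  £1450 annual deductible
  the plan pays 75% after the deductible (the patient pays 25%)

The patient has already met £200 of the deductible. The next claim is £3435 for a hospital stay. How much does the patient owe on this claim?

£1796.25

Remaining deductible: £1450 − £200 = £1250.
The remaining £2185 (= £3435 − £1250) moves to coinsurance.
Coinsurance: £2185 × 25% = £546.25.
That puts the patient's cost at £1250 + £546.25 = £1796.25.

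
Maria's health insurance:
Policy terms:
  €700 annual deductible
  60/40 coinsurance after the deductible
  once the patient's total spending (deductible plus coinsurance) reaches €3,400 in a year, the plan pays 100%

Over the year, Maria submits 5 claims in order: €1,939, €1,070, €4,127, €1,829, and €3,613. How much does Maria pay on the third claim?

Claim 1 (€1,939): deductible takes €700, €1,239 remains; 40% of €1,239 = €495.60. Cost to patient: €1,195.60. OOP to date €1,195.60.
Claim 2 (€1,070): deductible already satisfied, so patient's share is 40% × €1,070 = €428. Patient pays €428; OOP now €1,623.60.
Claim 3 (€4,127): deductible met; 40% of €4,127 = €1,650.80. Cost to patient: €1,650.80. OOP to date €3,274.40.

€1,650.80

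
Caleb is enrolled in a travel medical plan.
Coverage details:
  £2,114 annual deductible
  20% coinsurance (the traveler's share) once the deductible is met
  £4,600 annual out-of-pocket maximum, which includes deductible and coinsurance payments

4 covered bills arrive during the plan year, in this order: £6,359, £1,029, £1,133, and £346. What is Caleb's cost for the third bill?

£226.60

Claim 1 — £6,359: £2,114 finishes the deductible; £4,245 goes to coinsurance; coinsurance £4,245 × 20% = £849. Cost to traveler: £2,963. OOP to date £2,963.
Claim 2 — £1,029: 20% coinsurance on £1,029 = £205.80. Cost to traveler: £205.80. OOP to date £3,168.80.
Claim 3 — £1,133: deductible met; 20% of £1,133 = £226.60. Cost to traveler: £226.60. OOP to date £3,395.40.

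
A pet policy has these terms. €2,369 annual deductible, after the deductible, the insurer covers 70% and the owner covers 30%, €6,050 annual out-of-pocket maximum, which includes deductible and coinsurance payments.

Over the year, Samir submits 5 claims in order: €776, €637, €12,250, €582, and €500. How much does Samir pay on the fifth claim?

Bill 1, €776: entire amount goes to the deductible. Owner pays €776; OOP now €776.
Bill 2, €637: entire amount goes to the deductible. Cost to owner: €637. OOP to date €1,413.
Bill 3, €12,250: deductible takes €956, €11,294 remains; coinsurance €11,294 × 30% = €3,388.20. Cost to owner: €4,344.20. OOP to date €5,757.20.
Bill 4, €582: deductible met; 30% of €582 = €174.60. Owner owes €174.60 (running OOP €5,931.80).
Bill 5, €500: deductible met; 30% of €500 = €150. Adding that to €5,931.80 gives €6,081.80, past the €6,050 cap; owner pays only €6,050 − €5,931.80 = €118.20.

€118.20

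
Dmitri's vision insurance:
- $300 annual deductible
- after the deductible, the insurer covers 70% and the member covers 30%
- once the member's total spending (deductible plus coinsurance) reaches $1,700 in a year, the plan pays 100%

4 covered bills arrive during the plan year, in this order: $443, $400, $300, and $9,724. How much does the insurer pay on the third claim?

$210

Claim 1 — $443: $300 to deductible, leaving $143; 30% of $143 = $42.90. Member owes $342.90 (running OOP $342.90). Plan pays $443 − $342.90 = $100.10.
Claim 2 — $400: deductible already satisfied, so member's share is 30% × $400 = $120. Member owes $120 (running OOP $462.90). Insurer: $400 − $120 = $280.
Claim 3 — $300: deductible met; 30% of $300 = $90. Member pays $90; OOP now $552.90. Insurer: $300 − $90 = $210.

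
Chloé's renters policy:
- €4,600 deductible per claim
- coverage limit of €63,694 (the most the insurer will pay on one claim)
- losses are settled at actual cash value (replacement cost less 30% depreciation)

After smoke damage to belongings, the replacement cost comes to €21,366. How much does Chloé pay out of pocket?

€11,009.80

Depreciate 30%: the covered value is €21,366 × 0.7 = €14,956.20.
Less the €4,600 deductible: €14,956.20 − €4,600 = €10,356.20.
That's under the €63,694 cap, so the insurer reimburses the full €10,356.20.
Out of pocket: €21,366 − €10,356.20 = €11,009.80.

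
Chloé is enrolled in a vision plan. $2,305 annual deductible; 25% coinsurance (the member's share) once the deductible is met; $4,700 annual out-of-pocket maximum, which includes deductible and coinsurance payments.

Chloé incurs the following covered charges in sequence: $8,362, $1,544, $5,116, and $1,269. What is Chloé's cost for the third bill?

$494.75

Bill 1, $8,362: deductible takes $2,305, $6,057 remains; coinsurance $6,057 × 25% = $1,514.25. Member owes $3,819.25 (running OOP $3,819.25).
Bill 2, $1,544: deductible met; 25% of $1,544 = $386. Cost to member: $386. OOP to date $4,205.25.
Bill 3, $5,116: deductible met; 25% of $5,116 = $1,279. Adding that to $4,205.25 gives $5,484.25, past the $4,700 cap; member pays only $4,700 − $4,205.25 = $494.75.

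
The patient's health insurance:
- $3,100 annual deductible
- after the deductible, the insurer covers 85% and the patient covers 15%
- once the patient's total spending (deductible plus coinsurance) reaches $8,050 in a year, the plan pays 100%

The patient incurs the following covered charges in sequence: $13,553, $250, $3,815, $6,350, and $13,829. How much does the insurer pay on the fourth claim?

$5,397.50

Claim 1 ($13,553): $3,100 to deductible, leaving $10,453; patient's 15% is $1,567.95. Cost to patient: $4,667.95. OOP to date $4,667.95. Plan pays $13,553 − $4,667.95 = $8,885.05.
Claim 2 ($250): 15% coinsurance on $250 = $37.50. Patient pays $37.50; OOP now $4,705.45. Insurer: $250 − $37.50 = $212.50.
Claim 3 ($3,815): deductible met; 15% of $3,815 = $572.25. Patient pays $572.25; OOP now $5,277.70. Plan pays $3,815 − $572.25 = $3,242.75.
Claim 4 ($6,350): deductible already satisfied, so patient's share is 15% × $6,350 = $952.50. Patient owes $952.50 (running OOP $6,230.20). Plan pays $6,350 − $952.50 = $5,397.50.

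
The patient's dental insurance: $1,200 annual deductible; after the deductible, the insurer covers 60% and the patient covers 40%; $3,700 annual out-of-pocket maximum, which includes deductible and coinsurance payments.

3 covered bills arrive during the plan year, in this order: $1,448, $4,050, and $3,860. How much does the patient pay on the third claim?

$780.80

#1 ($1,448): $1,200 finishes the deductible; $248 goes to coinsurance; 40% of $248 = $99.20. Patient owes $1,299.20 (running OOP $1,299.20).
#2 ($4,050): deductible met; 40% of $4,050 = $1,620. Cost to patient: $1,620. OOP to date $2,919.20.
#3 ($3,860): 40% coinsurance on $3,860 = $1,544. Adding that to $2,919.20 gives $4,463.20, past the $3,700 cap; patient pays only $3,700 − $2,919.20 = $780.80.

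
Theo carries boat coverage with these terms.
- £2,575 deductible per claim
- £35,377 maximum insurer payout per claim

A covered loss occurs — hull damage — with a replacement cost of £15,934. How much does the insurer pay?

£13,359

Less the £2,575 deductible: £15,934 − £2,575 = £13,359.
£13,359 is within the £35,377 limit, so the insurer pays £13,359.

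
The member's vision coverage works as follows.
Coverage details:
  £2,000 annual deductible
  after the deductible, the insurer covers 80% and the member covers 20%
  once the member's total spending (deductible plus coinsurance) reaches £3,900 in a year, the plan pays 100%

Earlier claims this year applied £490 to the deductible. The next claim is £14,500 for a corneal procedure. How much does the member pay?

£490 of the £2,000 deductible is already met, leaving £1,510.
That leaves £14,500 − £1,510 = £12,990 for coinsurance.
Member's 20% share of £12,990 is £2,598.
That puts the member's cost at £1,510 + £2,598 = £4,108 before any cap.
That would bring total out-of-pocket to £4,598, past the £3,900 cap. The member is capped at £3,900 − £490 = £3,410 on this claim.

£3,410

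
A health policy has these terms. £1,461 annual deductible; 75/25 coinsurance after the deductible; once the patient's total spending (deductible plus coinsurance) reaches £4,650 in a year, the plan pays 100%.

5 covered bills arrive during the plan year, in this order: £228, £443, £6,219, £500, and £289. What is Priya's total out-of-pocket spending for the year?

£3,015.50

Claim 1 (£228): entire amount goes to the deductible. Cost to patient: £228. OOP to date £228.
Claim 2 (£443): all of it applies to the deductible. Patient owes £443 (running OOP £671).
Claim 3 (£6,219): deductible takes £790, £5,429 remains; coinsurance £5,429 × 25% = £1,357.25. Patient pays £2,147.25; OOP now £2,818.25.
Claim 4 (£500): deductible already satisfied, so patient's share is 25% × £500 = £125. Cost to patient: £125. OOP to date £2,943.25.
Claim 5 (£289): deductible already satisfied, so patient's share is 25% × £289 = £72.25. Cost to patient: £72.25. OOP to date £3,015.50.
Summing the patient's payments: £228 + £443 + £2,147.25 + £125 + £72.25 = £3,015.50.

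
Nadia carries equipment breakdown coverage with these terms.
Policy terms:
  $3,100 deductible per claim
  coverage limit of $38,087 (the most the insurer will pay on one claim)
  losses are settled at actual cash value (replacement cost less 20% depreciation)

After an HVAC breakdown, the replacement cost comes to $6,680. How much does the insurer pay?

Depreciate 20%: the covered value is $6,680 × 0.8 = $5,344.
After the deductible, $5,344 − $3,100 = $2,244 remains.
$2,244 ≤ $38,087, so the limit doesn't bind; insurer pays $2,244.

$2,244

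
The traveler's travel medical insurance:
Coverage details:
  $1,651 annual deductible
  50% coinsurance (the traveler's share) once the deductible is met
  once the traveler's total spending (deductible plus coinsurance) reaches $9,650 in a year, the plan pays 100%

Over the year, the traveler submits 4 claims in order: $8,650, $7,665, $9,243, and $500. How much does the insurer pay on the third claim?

Claim 1 ($8,650): deductible takes $1,651, $6,999 remains; coinsurance $6,999 × 50% = $3,499.50. Traveler pays $5,150.50; OOP now $5,150.50. Plan pays $8,650 − $5,150.50 = $3,499.50.
Claim 2 ($7,665): 50% coinsurance on $7,665 = $3,832.50. Cost to traveler: $3,832.50. OOP to date $8,983. Plan pays $7,665 − $3,832.50 = $3,832.50.
Claim 3 ($9,243): 50% coinsurance on $9,243 = $4,621.50. OOP would hit $13,604.50 > $9,650, so the cap limits the traveler to $9,650 − $8,983 = $667. Insurer: $9,243 − $667 = $8,576.

$8,576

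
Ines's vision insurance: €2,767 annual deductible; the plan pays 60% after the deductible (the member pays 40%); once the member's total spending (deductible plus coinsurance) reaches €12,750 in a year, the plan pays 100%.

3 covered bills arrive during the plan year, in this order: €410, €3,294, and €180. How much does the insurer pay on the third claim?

#1 (€410): all of it applies to the deductible. Member pays €410; OOP now €410. Insurer: €410 − €410 = €0.
#2 (€3,294): deductible takes €2,357, €937 remains; member's 40% is €374.80. Member owes €2,731.80 (running OOP €3,141.80). Plan pays €3,294 − €2,731.80 = €562.20.
#3 (€180): deductible already satisfied, so member's share is 40% × €180 = €72. Member pays €72; OOP now €3,213.80. Insurer: €180 − €72 = €108.

€108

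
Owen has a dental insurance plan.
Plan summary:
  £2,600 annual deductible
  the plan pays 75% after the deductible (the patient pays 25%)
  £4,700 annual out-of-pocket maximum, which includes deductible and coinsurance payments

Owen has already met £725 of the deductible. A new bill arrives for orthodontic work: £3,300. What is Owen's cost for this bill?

Remaining deductible: £2,600 − £725 = £1,875.
After the £1,875 deductible portion, £3,300 − £1,875 = £1,425 is subject to coinsurance.
Coinsurance: £1,425 × 25% = £356.25.
That puts the patient's cost at £1,875 + £356.25 = £2,231.25 before any cap.
Total out-of-pocket so far would be £725 + £2,231.25 = £2,956.25, below the £4,700 cap — no reduction.

£2,231.25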